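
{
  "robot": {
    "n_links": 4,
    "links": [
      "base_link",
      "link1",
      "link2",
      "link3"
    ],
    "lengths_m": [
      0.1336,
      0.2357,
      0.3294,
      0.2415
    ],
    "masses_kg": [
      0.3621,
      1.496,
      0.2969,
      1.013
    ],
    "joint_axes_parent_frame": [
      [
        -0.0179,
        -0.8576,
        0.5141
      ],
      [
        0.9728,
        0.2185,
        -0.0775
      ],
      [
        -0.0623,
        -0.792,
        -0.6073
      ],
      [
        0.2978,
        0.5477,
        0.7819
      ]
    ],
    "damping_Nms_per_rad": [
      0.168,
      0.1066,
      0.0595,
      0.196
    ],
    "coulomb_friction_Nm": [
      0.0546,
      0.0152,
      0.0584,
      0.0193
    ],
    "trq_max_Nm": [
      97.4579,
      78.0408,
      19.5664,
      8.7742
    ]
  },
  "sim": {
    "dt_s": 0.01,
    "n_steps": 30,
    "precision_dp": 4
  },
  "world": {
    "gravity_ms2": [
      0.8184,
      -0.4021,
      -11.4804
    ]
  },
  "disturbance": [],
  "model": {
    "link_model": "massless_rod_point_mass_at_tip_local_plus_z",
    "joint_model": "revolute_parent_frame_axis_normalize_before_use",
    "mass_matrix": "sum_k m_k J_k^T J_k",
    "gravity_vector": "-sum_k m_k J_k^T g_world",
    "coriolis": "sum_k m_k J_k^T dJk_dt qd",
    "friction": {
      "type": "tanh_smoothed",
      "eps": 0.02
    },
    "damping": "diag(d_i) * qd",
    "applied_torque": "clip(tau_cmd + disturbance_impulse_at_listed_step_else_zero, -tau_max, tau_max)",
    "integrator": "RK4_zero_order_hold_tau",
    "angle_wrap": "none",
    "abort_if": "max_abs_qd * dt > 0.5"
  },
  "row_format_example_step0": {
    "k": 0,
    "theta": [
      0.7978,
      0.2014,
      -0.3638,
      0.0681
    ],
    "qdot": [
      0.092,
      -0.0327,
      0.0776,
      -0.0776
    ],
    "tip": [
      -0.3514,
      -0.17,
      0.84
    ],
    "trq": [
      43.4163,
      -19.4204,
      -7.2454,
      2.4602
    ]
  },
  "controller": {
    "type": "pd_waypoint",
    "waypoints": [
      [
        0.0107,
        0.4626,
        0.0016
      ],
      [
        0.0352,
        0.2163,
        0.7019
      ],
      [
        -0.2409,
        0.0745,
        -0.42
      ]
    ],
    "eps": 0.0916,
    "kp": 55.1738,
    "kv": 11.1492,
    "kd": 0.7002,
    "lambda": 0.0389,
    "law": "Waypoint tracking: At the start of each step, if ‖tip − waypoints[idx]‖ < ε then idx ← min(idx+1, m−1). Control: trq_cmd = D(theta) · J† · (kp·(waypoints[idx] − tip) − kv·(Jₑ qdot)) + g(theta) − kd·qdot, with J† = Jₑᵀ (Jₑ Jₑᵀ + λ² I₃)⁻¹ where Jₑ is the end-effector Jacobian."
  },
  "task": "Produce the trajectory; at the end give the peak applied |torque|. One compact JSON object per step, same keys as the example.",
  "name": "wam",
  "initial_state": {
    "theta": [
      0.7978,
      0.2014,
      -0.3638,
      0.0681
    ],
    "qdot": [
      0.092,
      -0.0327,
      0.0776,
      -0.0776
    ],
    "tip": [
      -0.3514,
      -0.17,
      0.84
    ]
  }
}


{"k":1,"theta":[0.8175,0.2052,-0.3889,0.0781],"qdot":[3.8129,0.835,-5.0458,2.0094],"tip":[-0.3519,-0.1686,0.8382],"trq":[35.501,-16.244,-3.5156,1.0208]}
{"k":2,"theta":[0.869,0.2182,-0.4572,0.1029],"qdot":[6.4396,1.8117,-8.4552,3.1031],"tip":[-0.3516,-0.1642,0.8333],"trq":[24.1857,-10.6522,-2.3534,0.7372]}
{"k":3,"theta":[0.9415,0.2414,-0.55,0.1408],"qdot":[8.039,2.8677,-10.0125,4.5067],"tip":[-0.3516,-0.157,0.8249],"trq":[11.7811,-4.4751,-2.7661,0.3545]}
{"k":4,"theta":[1.0262,0.2759,-0.6554,0.1816],"qdot":[8.8556,4.0332,-10.948,3.8917],"tip":[-0.3525,-0.1476,0.8131],"trq":[0.4689,1.3637,-3.2669,1.3011]}
{"k":5,"theta":[1.1156,0.3206,-0.7614,0.2308],"qdot":[9.0255,4.9424,-10.3101,5.686],"tip":[-0.3545,-0.1364,0.7981],"trq":[-8.3685,6.1508,-3.9309,0.2548]}
{"k":6,"theta":[1.2055,0.3756,-0.8683,0.2696],"qdot":[8.9352,6.019,-10.937,2.5595],"tip":[-0.3577,-0.124,0.7809],"trq":[-15.2789,10.3164,-3.1515,2.4803]}
{"k":7,"theta":[1.2923,0.4378,-0.9649,0.3252],"qdot":[8.4381,6.4761,-8.653,7.696],"tip":[-0.3615,-0.1108,0.7617],"trq":[-19.8851,13.0321,-3.2965,-1.5359]}
{"k":8,"theta":[1.375,0.509,-1.0665,0.3478],"qdot":[8.0835,7.6957,-11.2283,-1.6703],"tip":[-0.3664,-0.0975,0.7419],"trq":[-23.5916,15.9217,-0.2834,4.7825]}
{"k":9,"theta":[1.4511,0.5839,-1.1459,0.4217],"qdot":[7.125,7.382,-5.5055,13.8696],"tip":[-0.3705,-0.0837,0.7206],"trq":[-25.1742,16.085,-1.5654,-7.1451]}
{"k":10,"theta":[1.5212,0.6687,-1.2502,0.4053],"qdot":[6.7815,9.4115,-14.0332,-12.9087],"tip":[-0.3755,-0.0707,0.7007],"trq":[-26.6435,19.0181,5.1773,8.7742]}
{"k":11,"theta":[1.5819,0.754,-1.3189,0.4874],"qdot":[5.2989,7.8702,-1.6487,23.4744],"tip":[-0.3782,-0.057,0.6793],"trq":[-25.3221,15.1195,0.1107,-8.7742]}
{"k":12,"theta":[1.633,0.8447,-1.4004,0.5237],"qdot":[4.8497,10.0467,-12.8975,-10.6484],"tip":[-0.3801,-0.0436,0.6596],"trq":[-25.1396,18.5009,8.3693,8.6592]}
{"k":13,"theta":[1.6712,0.9355,-1.461,0.6289],"qdot":[2.6506,8.2985,-1.256,25.9851],"tip":[-0.3799,-0.0299,0.6387],"trq":[-22.5912,12.3958,3.2772,-8.7742]}
{"k":14,"theta":[1.6948,1.0281,-1.5341,0.7099],"qdot":[2.0264,10.0465,-11.7541,-4.7992],"tip":[-0.3785,-0.0162,0.6192],"trq":[-21.2719,15.5294,10.7754,3.1666]}
{"k":15,"theta":[1.7006,1.1216,-1.621,0.7786],"qdot":[-0.9708,8.736,-6.8239,15.6166],"tip":[-0.3758,-0.0028,0.6007],"trq":[-17.6439,9.9488,8.94,-8.7742]}
{"k":16,"theta":[1.6834,1.214,-1.733,0.8185],"qdot":[-2.7442,9.5921,-14.9367,-4.8833],"tip":[-0.372,0.01,0.5839],"trq":[-14.9039,10.8146,14.5278,2.608]}
{"k":17,"theta":[1.6296,1.2971,-1.866,0.8825],"qdot":[-8.2925,7.031,-12.969,14.9636],"tip":[-0.3665,0.0209,0.5677],"trq":[-9.0295,3.2962,13.9884,-8.7742]}
{"k":18,"theta":[1.5288,1.3637,-2.0415,0.9308],"qdot":[-12.1058,6.058,-21.6493,-3.3816],"tip":[-0.3603,0.0282,0.5547],"trq":[-4.4234,-1.0073,19.5664,0.981]}
{"k":19,"theta":[1.409,1.3983,-2.2047,0.9898],"qdot":[-9.5039,1.2792,-8.8351,13.3941],"tip":[-0.3539,0.0286,0.548],"trq":[-3.7247,-12.5063,11.0318,-8.7742]}
{"k":20,"theta":[1.3554,1.4125,-2.2625,1.0319],"qdot":[-0.7055,1.6512,-1.4888,-2.9529],"tip":[-0.3478,0.0254,0.5484],"trq":[-7.2941,-16.029,4.9323,0.2148]}
{"k":21,"theta":[1.342,1.4187,-2.2633,1.0564],"qdot":[-1.9777,-0.3129,0.9329,6.7163],"tip":[-0.3418,0.0239,0.5511],"trq":[-5.9397,-14.5568,3.2911,-6.6732]}
{"k":22,"theta":[1.321,1.4188,-2.2762,1.058],"qdot":[-2.2667,0.1851,-3.0766,-5.0264],"tip":[-0.3363,0.0258,0.5541],"trq":[-5.003,-12.7378,5.5988,2.1143]}
{"k":23,"theta":[1.3043,1.4088,-2.2686,1.0858],"qdot":[-1.1577,-2.0272,3.9357,8.9743],"tip":[-0.3307,0.0293,0.5565],"trq":[-5.7208,-11.78,0.624,-7.9265]}
{"k":24,"theta":[1.2816,1.3966,-2.2779,1.0769],"qdot":[-3.2842,-0.6363,-4.9633,-8.747],"tip":[-0.3256,0.0359,0.5595],"trq":[-3.9751,-9.0985,6.3441,5.2251]}
{"k":25,"theta":[1.2596,1.3743,-2.2676,1.1108],"qdot":[-1.2834,-3.6113,5.9614,13.0788],"tip":[-0.3203,0.0433,0.5614],"trq":[-5.6493,-8.9337,-1.2637,-8.7742]}
{"k":26,"theta":[1.2352,1.3512,-2.2693,1.1134],"qdot":[-3.4225,-1.279,-5.1536,-9.8868],"tip":[-0.3153,0.053,0.5637],"trq":[-4.1497,-5.9015,5.9558,6.3653]}
{"k":27,"theta":[1.2052,1.3213,-2.267,1.1449],"qdot":[-2.5593,-4.4318,4.7414,13.6539],"tip":[-0.3101,0.0634,0.5648],"trq":[-5.1958,-6.2817,-0.8138,-8.7742]}
{"k":28,"theta":[1.1788,1.292,-2.2683,1.1496],"qdot":[-2.7416,-1.7269,-4.0979,-10.049],"tip":[-0.3051,0.0753,0.5662],"trq":[-5.1244,-3.7458,4.7531,6.7061]}
{"k":29,"theta":[1.1467,1.2582,-2.2696,1.177],"qdot":[-3.5276,-4.7544,3.1887,13.0737],"tip":[-0.2998,0.0876,0.5664],"trq":[-5.162,-4.1811,-0.0635,-8.7742]}
{"k":30,"theta":[1.1171,1.2264,-2.2773,1.1762],"qdot":[-2.5555,-1.9131,-4.047,-10.6504],"tip":[-0.2946,0.1013,0.5669]}
{"summary": "max |trq| (N\u00b7m): 43.4163"}


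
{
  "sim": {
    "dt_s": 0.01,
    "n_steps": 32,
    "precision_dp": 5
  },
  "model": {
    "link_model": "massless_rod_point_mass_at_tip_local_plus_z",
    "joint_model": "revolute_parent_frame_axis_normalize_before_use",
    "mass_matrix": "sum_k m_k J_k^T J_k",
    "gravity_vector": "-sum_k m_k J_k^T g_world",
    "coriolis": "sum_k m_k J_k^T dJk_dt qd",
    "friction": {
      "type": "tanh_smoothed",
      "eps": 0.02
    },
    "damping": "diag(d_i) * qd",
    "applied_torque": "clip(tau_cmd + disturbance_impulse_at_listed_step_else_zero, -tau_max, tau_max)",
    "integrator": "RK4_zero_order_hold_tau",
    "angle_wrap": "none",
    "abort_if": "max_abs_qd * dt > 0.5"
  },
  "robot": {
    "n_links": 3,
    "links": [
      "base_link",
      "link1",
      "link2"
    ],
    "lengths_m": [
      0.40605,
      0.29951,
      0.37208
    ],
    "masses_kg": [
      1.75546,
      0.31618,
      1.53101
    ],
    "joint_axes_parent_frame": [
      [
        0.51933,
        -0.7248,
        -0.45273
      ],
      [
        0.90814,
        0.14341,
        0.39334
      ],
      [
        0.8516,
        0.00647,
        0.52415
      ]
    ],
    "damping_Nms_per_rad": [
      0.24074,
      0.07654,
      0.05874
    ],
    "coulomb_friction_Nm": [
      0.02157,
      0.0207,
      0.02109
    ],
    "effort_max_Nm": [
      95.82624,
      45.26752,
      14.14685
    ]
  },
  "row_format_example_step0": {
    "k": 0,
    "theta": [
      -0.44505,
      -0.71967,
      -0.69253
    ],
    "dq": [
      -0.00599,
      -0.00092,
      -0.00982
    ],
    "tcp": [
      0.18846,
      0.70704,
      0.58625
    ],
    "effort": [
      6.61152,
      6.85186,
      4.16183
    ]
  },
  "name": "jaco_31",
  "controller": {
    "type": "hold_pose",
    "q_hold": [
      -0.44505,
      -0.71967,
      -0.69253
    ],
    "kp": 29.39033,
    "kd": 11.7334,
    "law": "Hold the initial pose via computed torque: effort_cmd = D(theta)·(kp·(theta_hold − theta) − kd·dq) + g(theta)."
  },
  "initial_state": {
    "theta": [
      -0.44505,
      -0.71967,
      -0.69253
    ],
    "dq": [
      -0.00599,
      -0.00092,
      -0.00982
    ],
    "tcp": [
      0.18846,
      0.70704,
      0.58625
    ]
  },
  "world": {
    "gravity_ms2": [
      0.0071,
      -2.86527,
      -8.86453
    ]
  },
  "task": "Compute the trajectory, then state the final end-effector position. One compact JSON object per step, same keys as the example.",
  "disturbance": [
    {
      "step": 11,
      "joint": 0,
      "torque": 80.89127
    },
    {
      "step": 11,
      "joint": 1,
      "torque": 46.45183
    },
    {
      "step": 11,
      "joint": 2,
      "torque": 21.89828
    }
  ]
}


{"k":1,"theta":[-0.44511,-0.71969,-0.69261],"dq":[-0.00513,-0.00201,-0.00646],"tcp":[0.18847,0.70707,0.58619],"effort":[6.60181,6.84517,4.15739]}
{"k":2,"theta":[-0.44515,-0.71971,-0.69266],"dq":[-0.0044,-0.00247,-0.00435],"tcp":[0.18847,0.70709,0.58614],"effort":[6.59302,6.83899,4.15365]}
{"k":3,"theta":[-0.44519,-0.71973,-0.6927],"dq":[-0.00379,-0.00256,-0.00303],"tcp":[0.18848,0.70711,0.5861],"effort":[6.58507,6.83332,4.15045]}
{"k":4,"theta":[-0.44523,-0.71976,-0.69273],"dq":[-0.00326,-0.00245,-0.00218],"tcp":[0.18848,0.70713,0.58606],"effort":[6.57788,6.82815,4.14766]}
{"k":5,"theta":[-0.44526,-0.71978,-0.69275],"dq":[-0.00279,-0.00224,-0.00162],"tcp":[0.18849,0.70715,0.58602],"effort":[6.57138,6.82346,4.1452]}
{"k":6,"theta":[-0.44529,-0.7198,-0.69276],"dq":[-0.00238,-0.00199,-0.00123],"tcp":[0.18849,0.70716,0.58599],"effort":[6.5655,6.8192,4.14301]}
{"k":7,"theta":[-0.44531,-0.71982,-0.69277],"dq":[-0.00201,-0.00173,-0.00095],"tcp":[0.18849,0.70718,0.58597],"effort":[6.56017,6.81535,4.14105]}
{"k":8,"theta":[-0.44533,-0.71984,-0.69278],"dq":[-0.00169,-0.00148,-0.00074],"tcp":[0.18849,0.70719,0.58595],"effort":[6.55536,6.81186,4.1393]}
{"k":9,"theta":[-0.44534,-0.71985,-0.69279],"dq":[-0.0014,-0.00124,-0.00058],"tcp":[0.18849,0.7072,0.58593],"effort":[6.551,6.8087,4.13773]}
{"k":10,"theta":[-0.44535,-0.71986,-0.69279],"dq":[-0.00114,-0.00102,-0.00044],"tcp":[0.18849,0.7072,0.58592],"effort":[6.54706,6.80585,4.13631]}
{"k":11,"theta":[-0.44536,-0.71987,-0.69279],"dq":[-0.00091,-0.00083,-0.00033],"tcp":[0.1885,0.70721,0.58591],"effort":[87.43476,45.26752,14.14685]}
{"k":12,"theta":[-0.44014,-0.71635,-0.70398],"dq":[1.04347,0.69715,-2.21265],"tcp":[0.18897,0.70464,0.58696],"effort":[-3.10096,2.22032,2.94891]}
{"k":13,"theta":[-0.43037,-0.70992,-0.72442],"dq":[0.90983,0.59001,-1.88242],"tcp":[0.18982,0.6998,0.58897],"effort":[-2.26389,2.62752,3.07928]}
{"k":14,"theta":[-0.42187,-0.70449,-0.7418],"dq":[0.79103,0.4986,-1.59865],"tcp":[0.19053,0.69556,0.59075],"effort":[-1.50097,2.99636,3.19129]}
{"k":15,"theta":[-0.41449,-0.6999,-0.75655],"dq":[0.68528,0.41999,-1.35339],"tcp":[0.19111,0.69186,0.59232],"effort":[-0.80526,3.33102,3.28823]}
{"k":16,"theta":[-0.40812,-0.69605,-0.769],"dq":[0.59106,0.35199,-1.14045],"tcp":[0.19159,0.68865,0.59371],"effort":[-0.17055,3.63512,3.37272]}
{"k":17,"theta":[-0.40263,-0.69282,-0.77947],"dq":[0.50705,0.29288,-0.95493],"tcp":[0.19198,0.68588,0.59492],"effort":[0.40872,3.91181,3.44684]}
{"k":18,"theta":[-0.39793,-0.69016,-0.7882],"dq":[0.43212,0.24133,-0.79287],"tcp":[0.19228,0.68351,0.59598],"effort":[0.93755,4.16386,3.51229]}
{"k":19,"theta":[-0.39395,-0.68797,-0.79542],"dq":[0.36526,0.19626,-0.65103],"tcp":[0.19252,0.6815,0.59689],"effort":[1.42046,4.39368,3.57042]}
{"k":20,"theta":[-0.39059,-0.68621,-0.8013],"dq":[0.30561,0.15679,-0.52674],"tcp":[0.1927,0.67982,0.59767],"effort":[1.86153,4.60342,3.62233]}
{"k":21,"theta":[-0.3878,-0.68481,-0.80602],"dq":[0.2524,0.1222,-0.41773],"tcp":[0.19283,0.67843,0.59834],"effort":[2.26443,4.79497,3.66892]}
{"k":22,"theta":[-0.38552,-0.68374,-0.80972],"dq":[0.20496,0.09188,-0.32211],"tcp":[0.19292,0.67731,0.5989],"effort":[2.63253,4.97001,3.71091]}
{"k":23,"theta":[-0.38368,-0.68296,-0.81252],"dq":[0.1627,0.06531,-0.23824],"tcp":[0.19298,0.67642,0.59936],"effort":[2.96885,5.13005,3.74891]}
{"k":24,"theta":[-0.38224,-0.68242,-0.81453],"dq":[0.12507,0.04208,-0.16476],"tcp":[0.193,0.67573,0.59973],"effort":[3.27616,5.27642,3.78341]}
{"k":25,"theta":[-0.38116,-0.6821,-0.81585],"dq":[0.09156,0.02194,-0.10061],"tcp":[0.19299,0.67523,0.60003],"effort":[3.55697,5.41015,3.81483]}
{"k":26,"theta":[-0.38039,-0.68197,-0.81658],"dq":[0.06159,0.00518,-0.0454],"tcp":[0.19297,0.6749,0.60025],"effort":[3.81357,5.5317,3.84351]}
{"k":27,"theta":[-0.37991,-0.68198,-0.8168],"dq":[0.03458,-0.00721,-0.00025],"tcp":[0.19293,0.67471,0.60042],"effort":[4.04802,5.64137,3.87049]}
{"k":28,"theta":[-0.37969,-0.68209,-0.81664],"dq":[0.01037,-0.01389,0.03165],"tcp":[0.19288,0.67464,0.60052],"effort":[4.26174,5.74061,3.89845]}
{"k":29,"theta":[-0.37969,-0.68225,-0.8162],"dq":[-0.01069,-0.01888,0.05721],"tcp":[0.19283,0.67467,0.60057],"effort":[4.45504,5.83082,3.92495]}
{"k":30,"theta":[-0.37989,-0.68246,-0.81552],"dq":[-0.02884,-0.02337,0.07902],"tcp":[0.19279,0.6748,0.60057],"effort":[4.62981,5.91296,3.94928]}
{"k":31,"theta":[-0.38025,-0.68272,-0.81463],"dq":[-0.04466,-0.0272,0.09765],"tcp":[0.19274,0.675,0.60052],"effort":[4.78898,5.98779,3.97155]}
{"k":32,"theta":[-0.38077,-0.683,-0.81358],"dq":[-0.05846,-0.0304,0.11351],"tcp":[0.1927,0.67526,0.60044]}
{"summary": "final tcp position (m): 0.19270 0.67526 0.60044"}


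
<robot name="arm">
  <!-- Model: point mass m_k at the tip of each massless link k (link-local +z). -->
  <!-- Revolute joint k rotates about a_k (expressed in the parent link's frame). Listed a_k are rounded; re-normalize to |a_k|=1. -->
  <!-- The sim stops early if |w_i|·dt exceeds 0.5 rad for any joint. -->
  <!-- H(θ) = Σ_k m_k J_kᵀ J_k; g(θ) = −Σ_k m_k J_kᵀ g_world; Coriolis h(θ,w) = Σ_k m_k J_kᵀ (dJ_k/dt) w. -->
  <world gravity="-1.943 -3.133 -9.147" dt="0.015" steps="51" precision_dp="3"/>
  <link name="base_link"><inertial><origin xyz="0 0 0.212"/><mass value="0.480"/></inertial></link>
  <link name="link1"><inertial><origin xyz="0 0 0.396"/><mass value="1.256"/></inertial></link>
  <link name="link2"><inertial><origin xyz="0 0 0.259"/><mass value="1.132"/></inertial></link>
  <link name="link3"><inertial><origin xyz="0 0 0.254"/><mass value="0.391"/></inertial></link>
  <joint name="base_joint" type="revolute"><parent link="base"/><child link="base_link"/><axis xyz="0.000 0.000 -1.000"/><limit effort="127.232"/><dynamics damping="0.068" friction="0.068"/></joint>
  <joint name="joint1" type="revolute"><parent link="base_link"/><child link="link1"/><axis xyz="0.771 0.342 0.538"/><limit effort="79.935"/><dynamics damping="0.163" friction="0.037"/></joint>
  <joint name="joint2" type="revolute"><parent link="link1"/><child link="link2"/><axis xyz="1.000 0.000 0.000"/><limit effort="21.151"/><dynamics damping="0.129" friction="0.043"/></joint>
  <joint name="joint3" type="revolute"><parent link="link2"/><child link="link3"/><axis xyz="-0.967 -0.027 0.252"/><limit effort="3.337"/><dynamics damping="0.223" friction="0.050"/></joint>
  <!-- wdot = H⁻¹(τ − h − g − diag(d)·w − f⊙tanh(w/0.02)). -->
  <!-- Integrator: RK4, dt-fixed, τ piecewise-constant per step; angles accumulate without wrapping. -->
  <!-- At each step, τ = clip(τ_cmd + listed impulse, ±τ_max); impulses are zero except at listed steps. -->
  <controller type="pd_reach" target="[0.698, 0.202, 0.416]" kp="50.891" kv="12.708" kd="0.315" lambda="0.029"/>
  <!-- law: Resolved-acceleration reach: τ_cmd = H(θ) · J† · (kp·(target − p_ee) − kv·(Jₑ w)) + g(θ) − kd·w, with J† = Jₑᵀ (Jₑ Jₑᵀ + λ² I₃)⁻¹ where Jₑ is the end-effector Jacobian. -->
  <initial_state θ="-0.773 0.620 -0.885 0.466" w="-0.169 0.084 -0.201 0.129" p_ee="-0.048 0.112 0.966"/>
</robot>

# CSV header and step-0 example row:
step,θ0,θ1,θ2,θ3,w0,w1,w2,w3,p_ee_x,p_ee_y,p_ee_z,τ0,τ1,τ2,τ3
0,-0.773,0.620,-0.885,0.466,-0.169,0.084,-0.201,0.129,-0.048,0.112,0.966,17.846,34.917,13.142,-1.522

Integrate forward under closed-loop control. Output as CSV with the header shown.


step,θ0,θ1,θ2,θ3,w0,w1,w2,w3,p_ee_x,p_ee_y,p_ee_z,τ0,τ1,τ2,τ3
1,-0.745,0.632,-0.900,0.469,3.764,1.550,-1.763,0.307,-0.045,0.113,0.962,14.491,25.733,11.101,-1.375
2,-0.668,0.664,-0.933,0.476,6.401,2.672,-2.669,0.656,-0.034,0.112,0.954,14.776,14.802,8.496,-1.248
3,-0.556,0.710,-0.977,0.488,8.441,3.497,-3.194,0.838,-0.018,0.108,0.942,18.324,2.847,5.561,-1.039
4,-0.414,0.766,-1.028,0.500,10.423,4.063,-3.451,0.888,0.001,0.098,0.929,25.671,-10.143,2.302,-0.763
5,-0.239,0.830,-1.080,0.513,12.774,4.446,-3.521,0.886,0.021,0.083,0.914,37.923,-24.854,-1.584,-0.423
6,-0.023,0.898,-1.133,0.526,15.831,4.778,-3.460,0.918,0.039,0.060,0.899,55.359,-42.160,-6.906,0.012
7,0.246,0.973,-1.185,0.539,19.702,5.276,-3.256,1.042,0.050,0.028,0.883,62.769,-58.286,-15.566,0.629
8,0.567,1.058,-1.233,0.551,22.857,6.194,-2.898,0.898,0.045,-0.013,0.867,-54.980,-37.189,-21.151,1.618
9,0.853,1.157,-1.264,0.571,15.634,6.649,-1.347,1.385,0.020,-0.057,0.853,-127.232,-17.885,-21.151,2.298
10,1.009,1.252,-1.276,0.594,5.564,5.975,-0.537,1.441,-0.012,-0.093,0.840,-97.218,-25.532,-21.151,2.575
11,1.046,1.334,-1.286,0.612,-0.431,4.866,-0.940,0.978,-0.035,-0.121,0.828,-67.882,-24.534,-17.658,2.422
12,1.013,1.400,-1.304,0.627,-3.886,4.031,-1.456,1.167,-0.044,-0.141,0.814,-52.895,-21.068,-13.955,1.773
13,0.936,1.456,-1.328,0.649,-6.248,3.463,-1.706,1.733,-0.042,-0.155,0.798,-44.880,-17.831,-10.910,0.969
14,0.829,1.506,-1.354,0.679,-8.062,3.095,-1.628,2.418,-0.033,-0.166,0.781,-40.193,-15.409,-8.662,0.208
15,0.697,1.550,-1.375,0.720,-9.514,2.884,-1.226,3.140,-0.017,-0.173,0.763,-36.644,-13.943,-7.190,-0.440
16,0.546,1.593,-1.389,0.772,-10.625,2.807,-0.533,3.861,0.004,-0.180,0.744,-32.594,-13.541,-6.447,-0.944
17,0.381,1.635,-1.391,0.834,-11.329,2.836,0.393,4.506,0.031,-0.188,0.726,-26.875,-14.277,-6.385,-1.277
18,0.209,1.679,-1.377,0.905,-11.537,2.932,1.467,4.947,0.066,-0.194,0.708,-19.097,-16.054,-6.921,-1.400
19,0.038,1.724,-1.347,0.980,-11.209,3.031,2.610,5.086,0.109,-0.198,0.690,-9.829,-18.571,-7.942,-1.300
20,-0.124,1.770,-1.299,1.055,-10.394,3.075,3.700,4.814,0.160,-0.197,0.675,-0.341,-21.324,-9.251,-0.974
21,-0.271,1.816,-1.237,1.122,-9.238,3.023,4.620,4.128,0.218,-0.187,0.660,8.067,-23.834,-10.607,-0.464
22,-0.399,1.860,-1.162,1.177,-7.925,2.874,5.276,3.141,0.278,-0.168,0.647,14.593,-25.808,-11.787,0.146
23,-0.508,1.901,-1.080,1.216,-6.619,2.654,5.624,2.031,0.338,-0.141,0.634,19.030,-27.162,-12.643,0.758
24,-0.598,1.939,-0.995,1.239,-5.424,2.400,5.669,0.975,0.395,-0.107,0.622,21.574,-27.936,-13.118,1.286
25,-0.672,1.973,-0.911,1.248,-4.386,2.145,5.462,0.101,0.446,-0.069,0.608,22.590,-28.204,-13.227,1.674
26,-0.731,2.004,-0.832,1.245,-3.519,1.897,5.110,-0.439,0.492,-0.029,0.594,22.495,-28.078,-13.025,1.861
27,-0.778,2.030,-0.758,1.236,-2.801,1.678,4.641,-0.783,0.530,0.011,0.578,21.563,-27.523,-12.581,1.920
28,-0.815,2.054,-0.692,1.223,-2.214,1.491,4.116,-0.957,0.562,0.049,0.561,20.076,-26.609,-11.965,1.875
29,-0.845,2.075,-0.634,1.209,-1.734,1.331,3.583,-0.994,0.588,0.083,0.544,18.258,-25.422,-11.238,1.752
30,-0.868,2.094,-0.584,1.194,-1.344,1.191,3.075,-0.939,0.608,0.114,0.527,16.276,-24.042,-10.455,1.579
31,-0.886,2.111,-0.542,1.181,-1.026,1.066,2.608,-0.833,0.625,0.141,0.511,14.251,-22.548,-9.656,1.384
32,-0.899,2.126,-0.506,1.169,-0.767,0.954,2.191,-0.707,0.637,0.164,0.496,12.270,-21.011,-8.875,1.183
33,-0.909,2.139,-0.475,1.160,-0.558,0.851,1.825,-0.579,0.647,0.183,0.482,10.389,-19.488,-8.131,0.990
34,-0.916,2.151,-0.450,1.152,-0.388,0.756,1.509,-0.461,0.655,0.199,0.470,8.644,-18.023,-7.438,0.811
35,-0.921,2.162,-0.430,1.146,-0.251,0.667,1.241,-0.357,0.661,0.212,0.459,7.052,-16.645,-6.804,0.650
36,-0.924,2.171,-0.413,1.141,-0.141,0.584,1.014,-0.270,0.666,0.222,0.450,5.619,-15.372,-6.232,0.508
37,-0.925,2.180,-0.399,1.137,-0.054,0.508,0.825,-0.197,0.670,0.229,0.442,4.344,-14.215,-5.721,0.385
38,-0.926,2.187,-0.388,1.135,0.014,0.435,0.669,-0.136,0.673,0.235,0.435,3.225,-13.175,-5.269,0.277
39,-0.925,2.193,-0.379,1.133,0.063,0.365,0.547,-0.083,0.675,0.239,0.430,2.269,-12.252,-4.872,0.184
40,-0.924,2.198,-0.371,1.132,0.101,0.302,0.444,-0.045,0.678,0.242,0.425,1.433,-11.434,-4.524,0.106
41,-0.922,2.202,-0.365,1.132,0.131,0.248,0.356,-0.022,0.679,0.244,0.421,0.703,-10.713,-4.221,0.043
42,-0.920,2.205,-0.361,1.131,0.153,0.201,0.280,-0.015,0.681,0.245,0.418,0.068,-10.080,-3.958,-0.005
43,-0.918,2.208,-0.357,1.131,0.169,0.160,0.217,-0.012,0.683,0.245,0.415,-0.480,-9.531,-3.730,-0.046
44,-0.915,2.210,-0.354,1.131,0.180,0.125,0.166,-0.011,0.684,0.245,0.413,-0.950,-9.056,-3.535,-0.080
45,-0.912,2.212,-0.352,1.131,0.187,0.095,0.123,-0.012,0.685,0.244,0.412,-1.352,-8.647,-3.367,-0.108
46,-0.909,2.213,-0.350,1.131,0.190,0.069,0.090,-0.012,0.686,0.243,0.411,-1.694,-8.299,-3.224,-0.133
47,-0.907,2.214,-0.349,1.131,0.190,0.047,0.063,-0.010,0.687,0.241,0.410,-1.982,-8.002,-3.102,-0.154
48,-0.904,2.214,-0.348,1.131,0.189,0.028,0.042,-0.009,0.688,0.240,0.410,-2.226,-7.751,-2.998,-0.173
49,-0.901,2.215,-0.348,1.131,0.186,0.013,0.024,-0.009,0.689,0.238,0.409,-2.432,-7.539,-2.910,-0.188
50,-0.898,2.215,-0.347,1.131,0.181,0.002,0.011,-0.008,0.689,0.236,0.409,-2.604,-7.366,-2.838,-0.201
51,-0.896,2.215,-0.347,1.131,0.176,-0.008,0.003,-0.005,0.690,0.235,0.409,,,,


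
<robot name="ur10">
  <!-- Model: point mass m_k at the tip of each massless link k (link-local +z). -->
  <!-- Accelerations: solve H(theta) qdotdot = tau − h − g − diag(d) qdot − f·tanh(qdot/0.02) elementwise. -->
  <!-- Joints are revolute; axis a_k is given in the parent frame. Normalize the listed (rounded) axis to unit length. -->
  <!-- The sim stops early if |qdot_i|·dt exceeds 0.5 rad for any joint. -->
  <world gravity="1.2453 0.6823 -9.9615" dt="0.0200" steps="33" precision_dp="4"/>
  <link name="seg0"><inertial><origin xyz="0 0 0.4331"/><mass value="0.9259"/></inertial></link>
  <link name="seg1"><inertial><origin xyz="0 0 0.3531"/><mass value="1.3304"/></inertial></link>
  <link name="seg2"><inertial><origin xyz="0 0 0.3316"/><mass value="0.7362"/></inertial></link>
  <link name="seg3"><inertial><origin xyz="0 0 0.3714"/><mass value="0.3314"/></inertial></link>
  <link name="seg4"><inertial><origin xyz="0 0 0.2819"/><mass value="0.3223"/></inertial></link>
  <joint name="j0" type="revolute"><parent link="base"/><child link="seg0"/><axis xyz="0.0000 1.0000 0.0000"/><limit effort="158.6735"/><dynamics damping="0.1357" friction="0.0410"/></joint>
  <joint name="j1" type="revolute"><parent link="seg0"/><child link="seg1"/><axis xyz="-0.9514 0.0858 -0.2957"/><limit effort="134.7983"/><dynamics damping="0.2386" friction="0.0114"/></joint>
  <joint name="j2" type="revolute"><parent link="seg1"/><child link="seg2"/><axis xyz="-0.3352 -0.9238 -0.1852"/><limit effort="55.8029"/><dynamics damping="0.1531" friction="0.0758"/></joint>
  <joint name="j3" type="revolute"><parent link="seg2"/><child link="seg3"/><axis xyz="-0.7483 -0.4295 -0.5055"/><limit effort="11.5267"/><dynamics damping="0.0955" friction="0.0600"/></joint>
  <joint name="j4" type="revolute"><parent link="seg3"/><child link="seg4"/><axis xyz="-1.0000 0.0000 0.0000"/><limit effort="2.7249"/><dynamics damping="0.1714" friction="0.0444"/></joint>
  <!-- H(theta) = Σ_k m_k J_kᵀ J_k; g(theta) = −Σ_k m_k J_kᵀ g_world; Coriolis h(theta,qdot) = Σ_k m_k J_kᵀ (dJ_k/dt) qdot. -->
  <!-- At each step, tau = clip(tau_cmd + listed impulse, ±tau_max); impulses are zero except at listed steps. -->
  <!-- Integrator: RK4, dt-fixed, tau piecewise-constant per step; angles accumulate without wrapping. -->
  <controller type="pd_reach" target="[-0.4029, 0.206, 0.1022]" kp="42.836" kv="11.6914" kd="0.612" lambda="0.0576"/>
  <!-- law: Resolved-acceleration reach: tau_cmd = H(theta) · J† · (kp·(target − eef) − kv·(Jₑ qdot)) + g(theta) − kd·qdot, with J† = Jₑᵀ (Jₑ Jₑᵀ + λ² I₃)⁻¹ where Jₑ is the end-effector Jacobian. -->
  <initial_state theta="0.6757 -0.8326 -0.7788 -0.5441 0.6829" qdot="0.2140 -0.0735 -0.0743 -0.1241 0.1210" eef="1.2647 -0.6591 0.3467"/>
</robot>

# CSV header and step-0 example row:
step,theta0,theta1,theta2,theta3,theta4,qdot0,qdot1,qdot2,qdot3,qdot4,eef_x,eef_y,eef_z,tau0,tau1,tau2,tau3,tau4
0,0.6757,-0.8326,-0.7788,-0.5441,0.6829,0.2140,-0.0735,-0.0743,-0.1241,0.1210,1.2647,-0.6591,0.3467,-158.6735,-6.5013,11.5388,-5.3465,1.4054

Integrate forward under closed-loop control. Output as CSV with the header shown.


step,theta0,theta1,theta2,theta3,theta4,qdot0,qdot1,qdot2,qdot3,qdot4,eef_x,eef_y,eef_z,tau0,tau1,tau2,tau3,tau4
1,0.6579,-0.8506,-0.7919,-0.5797,0.6975,-1.9970,-1.7524,-1.1709,-3.4143,1.1181,1.2526,-0.6530,0.3379,-150.7590,-2.6250,10.1015,-2.0650,0.6499
2,0.5957,-0.9045,-0.8297,-0.6475,0.6802,-4.2272,-3.6752,-2.3536,-3.6425,-2.8340,1.2200,-0.6355,0.3260,-117.7868,-1.4229,11.0239,-0.7500,2.7249
3,0.4958,-0.9939,-0.8655,-0.7557,0.6277,-5.7751,-5.2795,-1.0275,-7.2111,-2.8225,1.1711,-0.6015,0.3176,-71.5373,-3.7647,9.7936,2.1739,1.9793
4,0.3704,-1.1120,-0.8670,-0.9116,0.5379,-6.7887,-6.5107,0.9519,-8.2240,-6.4405,1.1107,-0.5480,0.3208,-36.0239,-6.5840,12.1775,4.5727,2.7249
5,0.2298,-1.2487,-0.8238,-1.0807,0.3824,-7.3039,-7.1192,3.2342,-8.3361,-9.3060,1.0433,-0.4769,0.3443,3.0489,-6.3605,14.0092,7.4239,2.7249
6,0.0845,-1.3879,-0.7422,-1.2357,0.1747,-7.2664,-6.7923,4.7416,-7.0246,-11.1493,0.9659,-0.4002,0.3943,35.7556,-3.6150,11.7441,9.2132,2.7249
7,-0.0540,-1.5117,-0.6404,-1.3671,-0.0372,-6.5801,-5.6196,5.3608,-6.2918,-9.6255,0.8771,-0.3358,0.4624,53.7835,-5.3846,6.2922,9.7336,2.7249
8,-0.1749,-1.6109,-0.5342,-1.4898,-0.1976,-5.4804,-4.3413,5.2925,-6.1907,-6.3370,0.7841,-0.2930,0.5332,58.1833,-9.0133,2.0191,9.5183,2.6982
9,-0.2726,-1.6880,-0.4328,-1.6124,-0.2937,-4.2542,-3.3993,4.9122,-6.2041,-3.3787,0.6968,-0.2689,0.5956,55.4414,-12.1779,-0.5005,8.8646,0.6092
10,-0.3474,-1.7506,-0.3405,-1.7233,-0.3703,-3.1824,-2.8703,4.3945,-5.0897,-4.2130,0.6183,-0.2552,0.6423,46.9387,-13.4302,-2.3529,7.2641,1.2054
11,-0.4017,-1.8061,-0.2568,-1.8215,-0.4489,-2.2097,-2.6915,4.0098,-4.8123,-3.7231,0.5489,-0.2466,0.6731,40.5174,-15.4800,-3.9371,6.1466,0.7786
12,-0.4382,-1.8612,-0.1810,-1.9127,-0.5247,-1.4164,-2.8099,3.5952,-4.3916,-3.8813,0.4892,-0.2407,0.6921,33.7819,-16.7118,-5.2145,4.9539,0.8057
13,-0.4605,-1.9208,-0.1139,-1.9970,-0.6012,-0.7830,-3.1463,3.1344,-4.0920,-3.7960,0.4386,-0.2359,0.7017,27.9673,-17.7056,-6.2906,3.9197,0.6515
14,-0.4714,-1.9887,-0.0566,-2.0755,-0.6762,-0.2715,-3.6274,2.5948,-3.8163,-3.7301,0.3962,-0.2314,0.7042,22.6867,-18.1482,-7.2225,2.9887,0.5320
15,-0.4728,-2.0669,-0.0111,-2.1491,-0.7496,0.1733,-4.1841,1.9414,-3.5860,-3.6224,0.3609,-0.2266,0.7011,17.8538,-18.2188,-8.0949,2.1863,0.4145
16,-0.4654,-2.1566,0.0197,-2.2184,-0.8206,0.6052,-4.7633,1.1181,-3.3742,-3.4975,0.3317,-0.2215,0.6935,12.9661,-17.9018,-8.9524,1.4900,0.3279
17,-0.4493,-2.2577,0.0319,-2.2831,-0.8889,1.0668,-5.3243,0.0516,-3.1355,-3.3414,0.3078,-0.2160,0.6818,7.1955,-16.8944,-9.7596,0.8553,0.2737
18,-0.4237,-2.3697,0.0201,-2.3421,-0.9536,1.5479,-5.8496,-1.2845,-2.7793,-3.1268,0.2887,-0.2104,0.6663,-0.3079,-14.5690,-10.4004,0.2098,0.2486
19,-0.3889,-2.4917,-0.0204,-2.3917,-1.0132,1.9899,-6.3326,-2.8196,-2.2008,-2.8309,0.2741,-0.2049,0.6472,-9.3519,-10.8127,-10.7240,-0.4675,0.2521
20,-0.3465,-2.6230,-0.0912,-2.4275,-1.0662,2.3183,-6.7935,-4.2953,-1.3912,-2.4662,0.2639,-0.1992,0.6246,-18.4901,-6.8742,-10.9235,-1.0604,0.2933
21,-0.2989,-2.7637,-0.1881,-2.4458,-1.1117,2.4940,-7.2880,-5.3958,-0.4699,-2.0853,0.2577,-0.1925,0.5989,-26.5485,-4.0948,-11.3147,-1.4142,0.3821
22,-0.2493,-2.9153,-0.3015,-2.4463,-1.1498,2.5098,-7.8776,-5.9023,0.3682,-1.7302,0.2545,-0.1843,0.5710,-33.2185,-2.9799,-12.0331,-1.4230,0.4993
23,-0.2008,-3.0797,-0.4185,-2.4325,-1.1814,2.3642,-8.5730,-5.7473,0.9513,-1.4385,0.2535,-0.1743,0.5420,-38.6986,-3.3971,-13.0190,-1.0759,0.6173
24,-0.1567,-3.2586,-0.5265,-2.4106,-1.2079,2.0581,-9.3061,-5.0026,1.1518,-1.1928,0.2539,-0.1629,0.5125,-43.3239,-5.0736,-14.1055,-0.4097,0.6845
25,-0.1201,-3.4516,-0.6154,-2.3891,-1.2292,1.5947,-9.9549,-3.8448,0.8937,-0.8962,0.2556,-0.1502,0.4831,-47.2819,-7.7065,-15.0121,0.5446,0.6242
26,-0.0942,-3.6557,-0.6792,-2.3770,-1.2438,0.9872,-10.3960,-2.5254,0.2222,-0.4733,0.2583,-0.1361,0.4539,-50.2533,-10.6386,-15.3507,1.6898,0.4078
27,-0.0814,-3.8660,-0.7176,-2.3807,-1.2489,0.2839,-10.5613,-1.3465,-0.6566,0.0416,0.2612,-0.1193,0.4253,-51.1716,-12.6355,-14.8174,2.8041,0.1079
28,-0.0829,-4.0767,-0.7358,-2.4021,-1.2437,-0.4384,-10.4550,-0.5518,-1.5178,0.5704,0.2633,-0.0978,0.3979,-48.7083,-12.3918,-13.4585,3.7193,-0.1607
29,-0.0982,-4.2827,-0.7430,-2.4389,-1.2277,-1.0977,-10.1205,-0.2671,-2.1518,1.0963,0.2630,-0.0698,0.3736,-42.1135,-9.4712,-11.6214,4.3054,-0.3741
30,-0.1254,-4.4801,-0.7494,-2.4847,-1.2028,-1.6282,-9.6100,-0.4583,-2.4011,1.4239,0.2589,-0.0349,0.3547,-31.3015,-4.2535,-9.7099,4.5049,-0.3978
31,-0.1616,-4.6658,-0.7628,-2.5317,-1.1737,-1.9922,-8.9646,-0.9480,-2.2706,1.4941,0.2495,0.0057,0.3431,-17.9772,1.6264,-8.0157,4.4123,-0.2296
32,-0.2032,-4.8378,-0.7871,-2.5734,-1.1451,-2.1873,-8.2310,-1.5193,-1.8730,1.3484,0.2337,0.0492,0.3396,-4.8822,6.4241,-6.6159,4.1647,0.0515
33,-0.2474,-4.9947,-0.8223,-2.6059,-1.1205,-2.2436,-7.4605,-2.0155,-1.3565,1.0917,0.2114,0.0919,0.3430,,,,,


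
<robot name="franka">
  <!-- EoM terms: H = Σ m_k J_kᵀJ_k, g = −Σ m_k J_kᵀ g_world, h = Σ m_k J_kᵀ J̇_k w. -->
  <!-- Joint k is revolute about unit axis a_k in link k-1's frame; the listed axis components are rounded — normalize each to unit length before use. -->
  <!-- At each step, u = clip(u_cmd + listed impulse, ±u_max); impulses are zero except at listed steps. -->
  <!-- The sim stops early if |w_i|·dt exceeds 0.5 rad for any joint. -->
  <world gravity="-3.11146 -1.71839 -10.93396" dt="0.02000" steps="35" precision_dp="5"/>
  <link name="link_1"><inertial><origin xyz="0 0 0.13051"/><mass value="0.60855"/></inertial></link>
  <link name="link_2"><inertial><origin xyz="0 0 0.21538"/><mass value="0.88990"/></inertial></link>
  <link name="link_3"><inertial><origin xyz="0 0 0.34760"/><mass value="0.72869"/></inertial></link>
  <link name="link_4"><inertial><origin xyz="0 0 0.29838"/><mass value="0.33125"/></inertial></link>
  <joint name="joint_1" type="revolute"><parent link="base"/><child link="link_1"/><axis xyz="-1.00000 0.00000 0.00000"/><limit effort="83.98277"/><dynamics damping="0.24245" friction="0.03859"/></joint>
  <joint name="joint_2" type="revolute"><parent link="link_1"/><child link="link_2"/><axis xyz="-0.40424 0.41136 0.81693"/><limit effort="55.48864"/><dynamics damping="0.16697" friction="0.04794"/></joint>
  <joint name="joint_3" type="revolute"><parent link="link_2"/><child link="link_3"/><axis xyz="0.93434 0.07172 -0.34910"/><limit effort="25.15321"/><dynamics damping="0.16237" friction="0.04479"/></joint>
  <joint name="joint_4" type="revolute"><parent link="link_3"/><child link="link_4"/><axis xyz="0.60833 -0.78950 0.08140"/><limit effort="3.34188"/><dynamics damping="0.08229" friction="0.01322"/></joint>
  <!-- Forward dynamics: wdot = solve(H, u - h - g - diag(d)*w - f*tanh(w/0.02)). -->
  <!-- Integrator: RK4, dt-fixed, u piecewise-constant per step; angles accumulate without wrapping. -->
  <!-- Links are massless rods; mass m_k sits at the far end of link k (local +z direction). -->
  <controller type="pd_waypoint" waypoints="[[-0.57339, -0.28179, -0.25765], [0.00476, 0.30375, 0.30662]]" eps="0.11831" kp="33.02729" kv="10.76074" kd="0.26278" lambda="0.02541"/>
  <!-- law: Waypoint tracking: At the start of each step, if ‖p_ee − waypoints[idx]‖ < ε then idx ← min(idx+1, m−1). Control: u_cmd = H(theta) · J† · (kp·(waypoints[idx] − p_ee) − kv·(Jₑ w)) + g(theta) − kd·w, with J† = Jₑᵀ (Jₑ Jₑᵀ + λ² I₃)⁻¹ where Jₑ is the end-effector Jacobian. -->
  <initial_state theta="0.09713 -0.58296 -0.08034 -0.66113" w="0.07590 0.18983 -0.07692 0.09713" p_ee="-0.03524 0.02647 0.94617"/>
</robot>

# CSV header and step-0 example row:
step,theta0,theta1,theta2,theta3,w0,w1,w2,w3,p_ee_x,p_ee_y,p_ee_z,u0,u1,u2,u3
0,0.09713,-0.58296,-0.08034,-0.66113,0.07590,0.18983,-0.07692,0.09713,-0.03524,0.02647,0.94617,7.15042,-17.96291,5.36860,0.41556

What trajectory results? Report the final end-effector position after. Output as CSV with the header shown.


step,theta0,theta1,theta2,theta3,w0,w1,w2,w3,p_ee_x,p_ee_y,p_ee_z,u0,u1,u2,u3
1,0.10870,-0.62732,-0.08337,-0.71311,1.02260,-4.54122,-0.30439,-5.08638,-0.03787,0.02728,0.93891,7.55905,-11.30340,3.50901,1.54884
2,0.13470,-0.74073,-0.08873,-0.83031,1.50361,-6.76884,-0.34182,-6.50425,-0.05069,0.02268,0.92039,8.25937,-5.47059,1.50895,1.33825
3,0.16896,-0.88016,-0.08798,-0.96169,1.88262,-7.15900,0.36503,-6.59370,-0.07489,0.01379,0.89557,7.07799,-1.34745,-0.21577,0.87888
4,0.20925,-1.01762,-0.07070,-1.09007,2.13949,-6.58005,1.36012,-6.23430,-0.10822,0.00345,0.86652,4.42988,1.41968,-1.47339,0.47652
5,0.25236,-1.14146,-0.03650,-1.20844,2.17934,-5.82030,2.06425,-5.59934,-0.14755,-0.00558,0.83425,1.52362,3.33914,-2.29404,0.14325
6,0.29421,-1.25183,0.00755,-1.31269,2.01907,-5.23358,2.35832,-4.83291,-0.18987,-0.01226,0.79963,-0.76079,4.73186,-2.85285,-0.12108
7,0.33176,-1.35211,0.05528,-1.40176,1.75153,-4.80169,2.44138,-4.08936,-0.23279,-0.01700,0.76334,-2.25507,5.74864,-3.29553,-0.30790
8,0.36358,-1.44458,0.10414,-1.47683,1.44458,-4.44462,2.47252,-3.43388,-0.27473,-0.02066,0.72580,-3.12863,6.47602,-3.68164,-0.42845
9,0.38921,-1.53025,0.15375,-1.53974,1.12952,-4.11790,2.51642,-2.86967,-0.31472,-0.02402,0.68726,-3.58130,6.97958,-4.02756,-0.50407
10,0.40860,-1.60953,0.20457,-1.59214,0.81948,-3.80139,2.59122,-2.37957,-0.35218,-0.02758,0.64790,-3.76547,7.31022,-4.33673,-0.55463
11,0.42191,-1.68250,0.25723,-1.63533,0.52154,-3.48424,2.69839,-1.94428,-0.38682,-0.03160,0.60792,-3.78769,7.50573,-4.60865,-0.59501
12,0.42945,-1.74907,0.31232,-1.67024,0.24167,-3.15931,2.83270,-1.54791,-0.41848,-0.03616,0.56750,-3.72065,7.59372,-4.84092,-0.63501
13,0.43163,-1.80903,0.37031,-1.69753,-0.01091,-2.81922,2.98791,-1.17886,-0.44709,-0.04122,0.52686,-3.61585,7.59392,-5.02926,-0.68021
14,0.42922,-1.86190,0.43163,-1.71766,-0.21820,-2.45424,3.15821,-0.82906,-0.47261,-0.04656,0.48628,-3.51515,7.52044,-5.16456,-0.73285
15,0.42299,-1.90749,0.49617,-1.73103,-0.39293,-2.09302,3.30443,-0.50172,-0.49501,-0.05201,0.44604,-3.41380,7.39968,-5.25173,-0.79046
16,0.41365,-1.94591,0.56333,-1.73810,-0.52969,-1.73836,3.41638,-0.19770,-0.51435,-0.05738,0.40642,-3.32294,7.24386,-5.29168,-0.85065
17,0.40196,-1.97734,0.63232,-1.73935,-0.62897,-1.39918,3.48246,0.07552,-0.53070,-0.06254,0.36773,-3.24582,7.06551,-5.28782,-0.90778
18,0.38860,-2.00225,0.70213,-1.73564,-0.69795,-1.08699,3.49509,0.30125,-0.54411,-0.06738,0.33023,-3.18163,6.87586,-5.24746,-0.95141
19,0.37413,-2.02116,0.77169,-1.72767,-0.74250,-0.80308,3.45645,0.49918,-0.55474,-0.07189,0.29418,-3.12315,6.67766,-5.17309,-0.99111
20,0.35894,-2.03470,0.84002,-1.71607,-0.77255,-0.55064,3.37132,0.66425,-0.56281,-0.07606,0.25984,-3.06335,6.47370,-5.07112,-1.02326
21,0.34323,-2.04349,0.90627,-1.70148,-0.79675,-0.32865,3.24880,0.79592,-0.56860,-0.07995,0.22736,-2.99567,6.26366,-4.94719,-1.04635
22,0.32704,-2.04810,0.96980,-1.68456,-0.82139,-0.13349,3.09929,0.89676,-0.57237,-0.08364,0.19688,-2.91492,6.04569,-4.80596,-1.06027
23,0.31034,-2.04903,1.03016,-1.66588,-0.85218,0.03614,2.93015,0.96817,-0.57441,-0.08721,0.16846,-2.82018,5.82359,-4.65257,-1.06497
24,0.29288,-2.04692,1.08692,-1.64613,-0.89689,0.17490,2.74296,1.00633,-0.57499,-0.09070,0.14212,-2.71871,5.61541,-4.49464,-1.05957
25,0.27449,-2.04211,1.13994,-1.62572,-0.94509,0.30552,2.55670,1.03406,-0.57440,-0.09415,0.11785,-2.59562,5.38622,-4.32631,-1.05052
26,0.25511,-2.03477,1.18926,-1.60486,-0.99661,0.42792,2.37344,1.05101,-0.57290,-0.09765,0.09562,-2.45449,5.14079,-4.15145,-1.03699
27,0.23468,-2.02507,1.23496,-1.58375,-1.05092,0.54183,2.19446,1.05787,-0.57072,-0.10126,0.07536,-2.29919,4.88399,-3.97327,-1.01893
28,0.21315,-2.01318,1.27713,-1.56260,-1.10753,0.64682,2.02045,1.05573,-0.56809,-0.10505,0.05698,-2.13330,4.62036,-3.79440,-0.99671
29,0.19048,-1.99928,1.31587,-1.54155,-1.16618,0.74246,1.85170,1.04574,-0.56517,-0.10903,0.04037,-1.95963,4.35383,-3.61685,-0.97086
30,0.16661,-1.98356,1.35128,-1.52078,-1.22681,0.82833,1.68827,1.02897,-0.56211,-0.11325,0.02542,-1.78007,4.08743,-3.44217,-0.94198
31,0.14152,-1.96623,1.38348,-1.50039,-1.28953,0.90413,1.53009,1.00636,-0.55903,-0.11770,0.01198,-1.59552,3.82319,-3.27138,-0.91072
32,0.11515,-1.94748,1.41257,-1.48050,-1.35446,0.96968,1.37699,0.97872,-0.55603,-0.12242,-0.00008,-1.40593,3.56203,-3.10503,-0.87763
33,0.08747,-1.92753,1.43864,-1.46120,-1.42163,1.02492,1.22877,0.94674,-0.55320,-0.12739,-0.01091,-1.21048,3.30382,-2.94325,-0.84323
34,0.05843,-1.90657,1.46180,-1.44258,-1.49080,1.06988,1.08522,0.91101,-0.55057,-0.13261,-0.02066,-1.00770,3.04754,-2.78574,-0.80798
35,0.02799,-1.88482,1.48213,-1.42469,-1.56134,1.10464,0.94613,0.87207,-0.54820,-0.13808,-0.02945,,,,
# final p_ee position (m): -0.54820 -0.13808 -0.02945


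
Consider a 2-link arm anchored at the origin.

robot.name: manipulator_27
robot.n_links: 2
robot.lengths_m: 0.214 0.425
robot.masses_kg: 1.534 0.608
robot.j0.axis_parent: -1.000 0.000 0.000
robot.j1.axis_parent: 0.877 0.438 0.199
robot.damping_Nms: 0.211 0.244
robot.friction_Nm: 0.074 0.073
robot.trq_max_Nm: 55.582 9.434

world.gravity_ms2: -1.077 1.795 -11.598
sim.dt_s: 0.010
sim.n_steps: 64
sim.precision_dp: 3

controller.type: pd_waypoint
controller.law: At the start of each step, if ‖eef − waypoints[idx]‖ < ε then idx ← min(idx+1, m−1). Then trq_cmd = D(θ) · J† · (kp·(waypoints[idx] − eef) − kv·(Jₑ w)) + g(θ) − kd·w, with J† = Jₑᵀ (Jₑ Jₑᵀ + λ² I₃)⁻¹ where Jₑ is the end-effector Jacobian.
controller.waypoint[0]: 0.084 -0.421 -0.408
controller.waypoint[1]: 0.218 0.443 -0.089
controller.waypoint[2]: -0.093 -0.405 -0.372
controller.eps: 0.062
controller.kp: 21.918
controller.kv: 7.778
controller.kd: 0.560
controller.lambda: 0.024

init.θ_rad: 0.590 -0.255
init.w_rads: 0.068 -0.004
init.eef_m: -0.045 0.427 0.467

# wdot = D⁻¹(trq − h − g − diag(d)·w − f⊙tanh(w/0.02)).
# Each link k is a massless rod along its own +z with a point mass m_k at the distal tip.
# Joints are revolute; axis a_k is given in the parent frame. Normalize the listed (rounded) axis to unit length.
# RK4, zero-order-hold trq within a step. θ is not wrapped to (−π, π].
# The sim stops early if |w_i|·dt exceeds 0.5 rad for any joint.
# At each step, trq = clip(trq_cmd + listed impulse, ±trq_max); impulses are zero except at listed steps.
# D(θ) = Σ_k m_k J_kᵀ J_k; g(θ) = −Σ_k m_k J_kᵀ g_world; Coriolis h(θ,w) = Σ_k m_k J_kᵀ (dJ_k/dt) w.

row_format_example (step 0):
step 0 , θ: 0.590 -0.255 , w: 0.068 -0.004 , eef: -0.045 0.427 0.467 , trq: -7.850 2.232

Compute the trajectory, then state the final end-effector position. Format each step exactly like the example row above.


step 1 , θ: 0.590 -0.256 , w: -0.099 -0.246 , eef: -0.045 0.428 0.467 , trq: -7.635 2.372
step 2 , θ: 0.588 -0.260 , w: -0.215 -0.400 , eef: -0.045 0.428 0.466 , trq: -7.480 2.445
step 3 , θ: 0.586 -0.264 , w: -0.304 -0.505 , eef: -0.046 0.427 0.466 , trq: -7.360 2.481
step 4 , θ: 0.582 -0.269 , w: -0.374 -0.579 , eef: -0.047 0.427 0.466 , trq: -7.265 2.495
step 5 , θ: 0.578 -0.276 , w: -0.432 -0.635 , eef: -0.048 0.427 0.466 , trq: -7.188 2.495
step 6 , θ: 0.574 -0.282 , w: -0.483 -0.680 , eef: -0.049 0.426 0.466 , trq: -7.123 2.488
step 7 , θ: 0.569 -0.289 , w: -0.529 -0.717 , eef: -0.050 0.426 0.466 , trq: -7.069 2.477
step 8 , θ: 0.563 -0.296 , w: -0.573 -0.751 , eef: -0.051 0.425 0.466 , trq: -7.022 2.465
step 9 , θ: 0.557 -0.304 , w: -0.614 -0.784 , eef: -0.052 0.424 0.467 , trq: -6.981 2.452
step 10 , θ: 0.551 -0.312 , w: -0.654 -0.816 , eef: -0.054 0.423 0.467 , trq: -6.945 2.439
step 11 , θ: 0.544 -0.320 , w: -0.694 -0.848 , eef: -0.055 0.422 0.467 , trq: -6.913 2.426
step 12 , θ: 0.537 -0.329 , w: -0.734 -0.881 , eef: -0.056 0.421 0.468 , trq: -6.884 2.415
step 13 , θ: 0.529 -0.338 , w: -0.775 -0.915 , eef: -0.058 0.420 0.468 , trq: -6.858 2.405
step 14 , θ: 0.521 -0.347 , w: -0.817 -0.951 , eef: -0.059 0.418 0.469 , trq: -6.834 2.395
step 15 , θ: 0.513 -0.357 , w: -0.859 -0.988 , eef: -0.060 0.417 0.469 , trq: -6.813 2.387
step 16 , θ: 0.504 -0.367 , w: -0.903 -1.027 , eef: -0.062 0.415 0.470 , trq: -6.794 2.379
step 17 , θ: 0.495 -0.378 , w: -0.948 -1.068 , eef: -0.063 0.413 0.470 , trq: -6.776 2.372
step 18 , θ: 0.485 -0.389 , w: -0.994 -1.111 , eef: -0.065 0.411 0.471 , trq: -6.759 2.366
step 19 , θ: 0.475 -0.400 , w: -1.043 -1.156 , eef: -0.067 0.409 0.472 , trq: -6.744 2.361
step 20 , θ: 0.464 -0.412 , w: -1.093 -1.203 , eef: -0.068 0.407 0.473 , trq: -6.729 2.356
step 21 , θ: 0.453 -0.424 , w: -1.146 -1.253 , eef: -0.070 0.405 0.473 , trq: -6.716 2.352
step 22 , θ: 0.441 -0.437 , w: -1.201 -1.305 , eef: -0.072 0.402 0.474 , trq: -6.703 2.349
step 23 , θ: 0.429 -0.450 , w: -1.259 -1.359 , eef: -0.074 0.400 0.475 , trq: -6.690 2.345
step 24 , θ: 0.416 -0.464 , w: -1.319 -1.416 , eef: -0.075 0.397 0.476 , trq: -6.678 2.343
step 25 , θ: 0.403 -0.478 , w: -1.382 -1.476 , eef: -0.077 0.394 0.477 , trq: -6.667 2.340
step 26 , θ: 0.389 -0.493 , w: -1.449 -1.539 , eef: -0.079 0.391 0.478 , trq: -6.655 2.338
step 27 , θ: 0.374 -0.509 , w: -1.518 -1.604 , eef: -0.081 0.388 0.479 , trq: -6.643 2.336
step 28 , θ: 0.358 -0.526 , w: -1.592 -1.672 , eef: -0.083 0.384 0.480 , trq: -6.631 2.334
step 29 , θ: 0.342 -0.543 , w: -1.669 -1.744 , eef: -0.085 0.381 0.480 , trq: -6.617 2.332
step 30 , θ: 0.325 -0.560 , w: -1.750 -1.818 , eef: -0.088 0.377 0.481 , trq: -6.603 2.330
step 31 , θ: 0.307 -0.579 , w: -1.835 -1.895 , eef: -0.090 0.373 0.482 , trq: -6.588 2.328
step 32 , θ: 0.288 -0.598 , w: -1.924 -1.975 , eef: -0.092 0.369 0.483 , trq: -6.570 2.326
step 33 , θ: 0.268 -0.618 , w: -2.018 -2.059 , eef: -0.094 0.364 0.484 , trq: -6.550 2.324
step 34 , θ: 0.248 -0.639 , w: -2.117 -2.145 , eef: -0.096 0.360 0.485 , trq: -6.526 2.321
step 35 , θ: 0.226 -0.661 , w: -2.220 -2.233 , eef: -0.099 0.355 0.486 , trq: -6.498 2.317
step 36 , θ: 0.203 -0.684 , w: -2.329 -2.324 , eef: -0.101 0.349 0.487 , trq: -6.465 2.313
step 37 , θ: 0.180 -0.708 , w: -2.442 -2.417 , eef: -0.103 0.344 0.487 , trq: -6.425 2.308
step 38 , θ: 0.155 -0.732 , w: -2.560 -2.512 , eef: -0.105 0.338 0.488 , trq: -6.377 2.301
step 39 , θ: 0.128 -0.758 , w: -2.682 -2.607 , eef: -0.108 0.332 0.489 , trq: -6.320 2.293
step 40 , θ: 0.101 -0.785 , w: -2.809 -2.702 , eef: -0.110 0.325 0.489 , trq: -6.250 2.283
step 41 , θ: 0.072 -0.812 , w: -2.940 -2.797 , eef: -0.112 0.318 0.490 , trq: -6.167 2.270
step 42 , θ: 0.042 -0.841 , w: -3.074 -2.890 , eef: -0.114 0.311 0.490 , trq: -6.068 2.255
step 43 , θ: 0.011 -0.870 , w: -3.211 -2.980 , eef: -0.116 0.303 0.491 , trq: -5.950 2.237
step 44 , θ: -0.022 -0.900 , w: -3.349 -3.066 , eef: -0.118 0.295 0.491 , trq: -5.811 2.215
step 45 , θ: -0.056 -0.931 , w: -3.489 -3.146 , eef: -0.119 0.287 0.491 , trq: -5.650 2.189
step 46 , θ: -0.092 -0.963 , w: -3.627 -3.219 , eef: -0.121 0.278 0.491 , trq: -5.463 2.159
step 47 , θ: -0.129 -0.996 , w: -3.764 -3.284 , eef: -0.122 0.269 0.491 , trq: -5.250 2.123
step 48 , θ: -0.167 -1.029 , w: -3.898 -3.338 , eef: -0.124 0.259 0.491 , trq: -5.010 2.083
step 49 , θ: -0.207 -1.062 , w: -4.028 -3.381 , eef: -0.125 0.249 0.491 , trq: -4.743 2.036
step 50 , θ: -0.248 -1.096 , w: -4.151 -3.411 , eef: -0.125 0.239 0.491 , trq: -4.451 1.985
step 51 , θ: -0.290 -1.130 , w: -4.268 -3.428 , eef: -0.126 0.228 0.490 , trq: -4.135 1.928
step 52 , θ: -0.333 -1.165 , w: -4.376 -3.432 , eef: -0.126 0.217 0.490 , trq: -3.797 1.866
step 53 , θ: -0.377 -1.199 , w: -4.475 -3.422 , eef: -0.126 0.205 0.489 , trq: -3.442 1.800
step 54 , θ: -0.422 -1.233 , w: -4.564 -3.399 , eef: -0.126 0.193 0.488 , trq: -3.073 1.729
step 55 , θ: -0.468 -1.267 , w: -4.643 -3.363 , eef: -0.126 0.181 0.487 , trq: -2.695 1.655
step 56 , θ: -0.515 -1.300 , w: -4.712 -3.315 , eef: -0.125 0.169 0.486 , trq: -2.312 1.579
step 57 , θ: -0.562 -1.333 , w: -4.771 -3.257 , eef: -0.124 0.156 0.485 , trq: -1.927 1.501
step 58 , θ: -0.610 -1.365 , w: -4.820 -3.189 , eef: -0.123 0.143 0.483 , trq: -1.545 1.421
step 59 , θ: -0.659 -1.397 , w: -4.859 -3.114 , eef: -0.122 0.130 0.482 , trq: -1.169 1.341
step 60 , θ: -0.708 -1.427 , w: -4.891 -3.031 , eef: -0.121 0.116 0.480 , trq: -0.802 1.261
step 61 , θ: -0.757 -1.457 , w: -4.914 -2.944 , eef: -0.119 0.103 0.478 , trq: -0.445 1.181
step 62 , θ: -0.806 -1.486 , w: -4.930 -2.852 , eef: -0.118 0.089 0.476 , trq: -0.100 1.102
step 63 , θ: -0.855 -1.514 , w: -4.939 -2.758 , eef: -0.116 0.075 0.474 , trq: 0.231 1.024
step 64 , θ: -0.904 -1.541 , w: -4.942 -2.661 , eef: -0.114 0.062 0.471
final eef position (m): -0.114 0.062 0.471
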